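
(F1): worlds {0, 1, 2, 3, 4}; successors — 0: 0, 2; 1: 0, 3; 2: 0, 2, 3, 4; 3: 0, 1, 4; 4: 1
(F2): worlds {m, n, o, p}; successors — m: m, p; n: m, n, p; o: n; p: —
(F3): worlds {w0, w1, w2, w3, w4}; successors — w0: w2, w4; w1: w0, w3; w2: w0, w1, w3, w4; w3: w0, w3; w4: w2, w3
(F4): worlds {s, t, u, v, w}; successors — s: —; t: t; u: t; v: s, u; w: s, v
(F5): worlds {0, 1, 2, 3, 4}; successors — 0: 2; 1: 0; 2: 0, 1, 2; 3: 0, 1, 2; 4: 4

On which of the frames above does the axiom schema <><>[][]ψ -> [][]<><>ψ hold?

(F1), (F3), (F5)

Frame correspondent (Sahlqvist): forall x forall y forall z ((x R^2 y & x R^2 z) -> exists w (y R^2 w & z R^2 w)) — i.e. a generalized confluence (Geach) condition.
(F1): condition met.
(F2): fails — mR²m, mR²p but no w with mR²w and pR²w.
(F3): condition met.
(F4): fails — wR²s, wR²s but no w* with sR²w* and sR²w*.
(F5): condition met.
Valid on: (F1), (F3), (F5).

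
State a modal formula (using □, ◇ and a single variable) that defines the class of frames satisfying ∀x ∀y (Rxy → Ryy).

A defining formula is □(□ψ → ψ) (the T□ axiom).
Suppose □(□ψ→ψ) is valid. Take Rxy and set V(ψ)={w : Ryw}. Then at y, □ψ holds; since □(□ψ→ψ) at x, □ψ→ψ at y, so ψ at y, i.e. Ryy.

□(□ψ → ψ)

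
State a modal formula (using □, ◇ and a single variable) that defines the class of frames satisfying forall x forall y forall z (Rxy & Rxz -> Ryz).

A defining formula is ◇r → □◇r (the 5 axiom).

◇r → □◇r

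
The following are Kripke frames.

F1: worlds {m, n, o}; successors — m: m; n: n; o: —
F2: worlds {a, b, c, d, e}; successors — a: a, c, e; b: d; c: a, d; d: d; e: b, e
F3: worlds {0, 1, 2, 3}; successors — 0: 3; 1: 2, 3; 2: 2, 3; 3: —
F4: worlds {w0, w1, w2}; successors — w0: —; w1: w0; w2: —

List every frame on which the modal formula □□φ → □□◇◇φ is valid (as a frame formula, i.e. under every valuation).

Frame correspondent (Sahlqvist): ∀x ∀z (xR²z → ∃w (xR²w ∧ zR²w)) — i.e. a generalized confluence (Geach) condition.
F1: condition met.
F2: condition met.
F3: fails — 1R²3 but no w with 1R²w and 3R²w.
F4: condition met.

F1, F2, F4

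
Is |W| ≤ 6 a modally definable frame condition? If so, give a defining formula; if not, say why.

Not modally definable

Modal frame validity is preserved under disjoint unions.
Any modal formula valid on each of 7 disjoint one-world frames is valid on their disjoint union (validity is preserved under disjoint unions). Each one-world frame has |W|=1≤6, but the union has |W|=7.
Hence having at most 6 worlds is not modally definable.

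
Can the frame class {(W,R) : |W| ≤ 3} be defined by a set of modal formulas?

No

If a class were modally definable it would be closed under disjoint unions (Goldblatt–Thomason).
Any modal formula valid on each of 4 disjoint one-world frames is valid on their disjoint union (validity is preserved under disjoint unions). Each one-world frame has |W|=1≤3, but the union has |W|=4.
Hence having at most 3 worlds is not modally definable.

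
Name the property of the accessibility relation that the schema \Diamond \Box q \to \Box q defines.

the Euclidean property

This is a form of the 5 axiom.
It corresponds to the Euclidean property: \forall x \forall y \forall z (Rxy \wedge Rxz \to Ryz).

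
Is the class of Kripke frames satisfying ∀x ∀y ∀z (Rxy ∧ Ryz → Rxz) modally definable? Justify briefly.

The condition is transitivity. A defining modal formula is □q → □□q.
Suppose □q→□□q is valid. Take Rxy, Ryz and set V(q)={w : Rxw}. Then □q at x, so □□q at x, so □q at y, so q at z, i.e. Rxz.

Yes — defined by □q → □□q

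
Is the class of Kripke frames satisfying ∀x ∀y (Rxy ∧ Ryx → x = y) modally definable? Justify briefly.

Any modally definable frame class is closed under surjective bounded morphisms.
The 8-cycle (worlds a,b,c,d,e,f,g,h with a→b→c→d→e→f→g→h→a) is antisymmetric. Sending even-indexed worlds to s and odd-indexed worlds to t is a surjective bounded morphism onto the two-world frame with s↔t, which is not antisymmetric.
So no modal formula (or set of formulas) defines exactly the antisymmetric frames.

Not definable by any modal formula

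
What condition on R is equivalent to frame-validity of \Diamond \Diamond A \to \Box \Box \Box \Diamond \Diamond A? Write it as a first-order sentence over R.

\forall x \forall y \forall z ((x R^2 y \wedge x R^3 z) \to \exists w (y = w \wedge z R^2 w))

This is a Sahlqvist (Geach-type) schema ◇^2□^0A → □^3◇^2A.
Minimal-valuation argument: fix x; take any y with xR^2y and any z with xR^3z. Set V(A) to the set of worlds R-reachable from y in exactly 0 steps. Then □^0A holds at y, so the antecedent holds at x; validity forces ◇^2A at z, giving a w with zR^2w and yR^0w.
First-order correspondent: \forall x \forall y \forall z ((x R^2 y \wedge x R^3 z) \to \exists w (y = w \wedge z R^2 w)).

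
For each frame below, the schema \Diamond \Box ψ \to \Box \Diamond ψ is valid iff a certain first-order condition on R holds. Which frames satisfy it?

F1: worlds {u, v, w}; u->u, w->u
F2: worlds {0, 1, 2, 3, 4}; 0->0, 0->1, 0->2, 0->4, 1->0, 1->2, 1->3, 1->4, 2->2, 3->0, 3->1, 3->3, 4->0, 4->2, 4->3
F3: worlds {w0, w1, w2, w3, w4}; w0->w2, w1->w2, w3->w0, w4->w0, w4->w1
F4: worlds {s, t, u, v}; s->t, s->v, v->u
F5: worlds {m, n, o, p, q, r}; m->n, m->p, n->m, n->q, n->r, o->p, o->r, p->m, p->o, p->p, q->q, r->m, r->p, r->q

F1

Frame correspondent (Sahlqvist): \forall x \forall y \forall z (Rxy \wedge Rxz \to \exists w (Ryw \wedge Rzw)) — i.e. convergence.
F1: ✓.
F2: fails — R12 and R13 but 2 and 3 have no common successor.
F3: fails — Rw0w2 and Rw0w2 but w2 and w2 have no common successor.
F4: fails — Rsv and Rst but v and t have no common successor.
F5: fails — Rnq and Rnm but q and m have no common successor.
Valid on: F1.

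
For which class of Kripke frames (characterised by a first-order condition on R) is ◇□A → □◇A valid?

convergence: ∀x ∀y ∀z (Rxy ∧ Rxz → ∃w (Ryw ∧ Rzw))

Suppose ◇□A→□◇A is valid. Take Rxy, Rxz and set V(A)={w : Ryw}. Then □A at y so ◇□A at x, so □◇A at x, so ◇A at z, giving w with Rzw and Ryw.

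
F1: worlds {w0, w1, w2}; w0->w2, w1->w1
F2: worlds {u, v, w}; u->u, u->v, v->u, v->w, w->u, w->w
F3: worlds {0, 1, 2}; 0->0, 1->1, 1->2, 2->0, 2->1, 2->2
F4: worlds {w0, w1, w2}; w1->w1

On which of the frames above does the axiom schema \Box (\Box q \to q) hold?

This is the axiom for shift-reflexivity; its first-order frame correspondent is \forall x \forall y (Rxy \to Ryy).
F1: fails — Rw0w2 but not Rw2w2.
F2: fails — Ruv but not Rvv.
F3: ✓.
F4: ✓.
Valid on: F3, F4.

F3, F4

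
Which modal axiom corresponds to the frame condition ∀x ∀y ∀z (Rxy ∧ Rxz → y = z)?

◇p → □p

A defining formula is ◇p → □p (the CD axiom).
Suppose ◇p→□p is valid. Take Rxy, Rxz and set V(p)={y}. Then ◇p at x, so □p at x, so p at z, i.e. z=y.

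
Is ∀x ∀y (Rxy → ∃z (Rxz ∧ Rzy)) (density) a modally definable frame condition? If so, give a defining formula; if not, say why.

Yes, by □□q → □q

The condition is density. A defining modal formula is □□q → □q.
Suppose □□q→□q is valid. Take Rxy and set V(q)={w : xR²w}. Then □□q at x, so □q at x, so q at y, i.e. ∃z(Rxz∧Rzy).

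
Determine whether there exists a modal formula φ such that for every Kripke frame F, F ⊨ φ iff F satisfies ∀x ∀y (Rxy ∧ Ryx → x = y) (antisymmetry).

No — not modally definable

If a class were modally definable it would be closed under surjective bounded morphisms (Goldblatt–Thomason).
The 8-cycle (worlds w0,w1,w2,w3,w4,w5,w6,w7 with w0→w1→w2→w3→w4→w5→w6→w7→w0) is antisymmetric. Sending even-indexed worlds to • and odd-indexed worlds to ∘ is a surjective bounded morphism onto the two-world frame with •↔∘, which is not antisymmetric.
So no modal formula (or set of formulas) defines exactly the antisymmetric frames.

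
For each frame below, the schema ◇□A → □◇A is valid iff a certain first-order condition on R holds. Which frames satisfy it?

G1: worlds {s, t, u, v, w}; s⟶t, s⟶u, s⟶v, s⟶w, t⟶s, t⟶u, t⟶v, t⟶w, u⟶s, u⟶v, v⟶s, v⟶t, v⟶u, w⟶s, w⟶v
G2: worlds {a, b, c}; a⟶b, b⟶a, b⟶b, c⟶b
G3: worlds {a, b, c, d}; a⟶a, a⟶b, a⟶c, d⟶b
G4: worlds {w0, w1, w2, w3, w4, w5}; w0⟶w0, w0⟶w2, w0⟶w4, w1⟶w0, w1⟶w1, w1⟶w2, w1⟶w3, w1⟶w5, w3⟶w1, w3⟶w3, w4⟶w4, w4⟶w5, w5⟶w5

G1, G2

The schema corresponds to convergence: ∀x ∀y ∀z (Rxy ∧ Rxz → ∃w (Ryw ∧ Rzw)).
G1: ✓.
G2: ✓.
G3: fails — Raa and Rac but a and c have no common successor.
G4: fails — Rw0w4 and Rw0w2 but w4 and w2 have no common successor.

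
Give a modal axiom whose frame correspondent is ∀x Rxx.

□q → q

This is reflexivity; the standard corresponding axiom is T: □q → q.
Suppose □q→q is valid. At any x set V(q)={w : Rxw}. Then □q holds at x, so q holds at x, i.e. Rxx.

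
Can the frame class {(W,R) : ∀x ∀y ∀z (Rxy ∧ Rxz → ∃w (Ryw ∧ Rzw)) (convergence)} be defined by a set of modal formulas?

Yes — defined by ◇□q → □◇q

Yes: it is convergence, defined by the .2 schema ◇□q → □◇q.
Suppose ◇□q→□◇q is valid. Take Rxy, Rxz and set V(q)={w : Ryw}. Then □q at y so ◇□q at x, so □◇q at x, so ◇q at z, giving w with Rzw and Ryw.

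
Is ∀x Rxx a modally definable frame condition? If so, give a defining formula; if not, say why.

Definable; □p → p defines it

Yes: it is reflexivity, defined by the T schema □p → p.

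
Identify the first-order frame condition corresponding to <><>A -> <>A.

This is frame-equivalent to □A → □□A (substitute ¬A for A and contrapose).
Suppose □A→□□A is valid. Take Rxy, Ryz and set V(A)={w : Rxw}. Then □A at x, so □□A at x, so □A at y, so A at z, i.e. Rxz.
Conversely, any frame satisfying forall x forall y forall z (Rxy & Ryz -> Rxz) validates the schema.
So the correspondent is transitivity.

transitivity: forall x forall y forall z (Rxy & Ryz -> Rxz)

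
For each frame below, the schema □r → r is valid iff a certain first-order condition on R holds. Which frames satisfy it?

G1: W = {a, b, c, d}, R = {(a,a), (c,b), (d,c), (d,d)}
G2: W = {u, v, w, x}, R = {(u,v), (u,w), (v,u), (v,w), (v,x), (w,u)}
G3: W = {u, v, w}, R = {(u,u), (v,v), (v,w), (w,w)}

The schema corresponds to reflexivity: ∀x Rxx.
G1: fails — world b does not see itself.
G2: fails — world u does not see itself.
G3: ✓.

G3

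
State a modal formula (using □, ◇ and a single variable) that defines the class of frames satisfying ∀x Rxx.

A defining formula is □ψ → ψ (the T axiom).
Suppose □ψ→ψ is valid. At any x set V(ψ)={w : Rxw}. Then □ψ holds at x, so ψ holds at x, i.e. Rxx.

□ψ → ψ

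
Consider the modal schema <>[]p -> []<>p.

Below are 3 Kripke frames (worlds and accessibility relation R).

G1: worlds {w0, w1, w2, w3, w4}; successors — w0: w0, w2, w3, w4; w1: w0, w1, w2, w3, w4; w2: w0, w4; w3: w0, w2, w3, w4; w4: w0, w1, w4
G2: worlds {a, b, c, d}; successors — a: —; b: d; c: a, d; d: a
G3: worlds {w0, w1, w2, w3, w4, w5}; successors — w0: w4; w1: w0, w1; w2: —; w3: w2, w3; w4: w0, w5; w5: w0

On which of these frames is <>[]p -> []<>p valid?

This is the axiom for convergence; its first-order frame correspondent is forall x forall y forall z (Rxy & Rxz -> exists w (Ryw & Rzw)).
G1: condition met.
G2: fails — Rca and Rca but a and a have no common successor.
G3: fails — Rw1w1 and Rw1w0 but w1 and w0 have no common successor.
Valid on: G1.

G1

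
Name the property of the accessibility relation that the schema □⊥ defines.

emptiness of R: ∀x ∀y ¬Rxy

□⊥ is valid iff no world has any successor (otherwise □⊥ fails at any world with one).
Conversely, on a frame with emptiness of R the schema holds at every world under every valuation.
Frame condition: ∀x ∀y ¬Rxy.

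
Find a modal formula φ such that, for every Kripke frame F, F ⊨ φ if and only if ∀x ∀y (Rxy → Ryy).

This is shift-reflexivity; the standard corresponding axiom is T□: □(□s → s).
Suppose □(□s→s) is valid. Take Rxy and set V(s)={w : Ryw}. Then at y, □s holds; since □(□s→s) at x, □s→s at y, so s at y, i.e. Ryy.

□(□s → s)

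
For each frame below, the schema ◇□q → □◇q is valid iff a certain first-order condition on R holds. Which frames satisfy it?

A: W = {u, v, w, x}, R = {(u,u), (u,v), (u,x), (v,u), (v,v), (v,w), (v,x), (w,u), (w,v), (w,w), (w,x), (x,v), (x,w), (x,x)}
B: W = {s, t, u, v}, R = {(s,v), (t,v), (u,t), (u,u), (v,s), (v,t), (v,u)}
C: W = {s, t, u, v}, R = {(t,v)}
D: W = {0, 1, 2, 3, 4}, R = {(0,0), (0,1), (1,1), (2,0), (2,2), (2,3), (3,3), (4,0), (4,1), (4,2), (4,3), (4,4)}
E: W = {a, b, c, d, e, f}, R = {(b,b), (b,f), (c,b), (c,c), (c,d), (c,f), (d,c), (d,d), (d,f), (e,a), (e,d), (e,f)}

A

This is the axiom for convergence; its first-order frame correspondent is ∀x ∀y ∀z (Rxy ∧ Rxz → ∃w (Ryw ∧ Rzw)).
A: condition met.
B: fails — Rut and Ruu but t and u have no common successor.
C: fails — Rtv and Rtv but v and v have no common successor.
D: fails — R23 and R20 but 3 and 0 have no common successor.
E: fails — Rbf and Rbf but f and f have no common successor.
Valid on: A.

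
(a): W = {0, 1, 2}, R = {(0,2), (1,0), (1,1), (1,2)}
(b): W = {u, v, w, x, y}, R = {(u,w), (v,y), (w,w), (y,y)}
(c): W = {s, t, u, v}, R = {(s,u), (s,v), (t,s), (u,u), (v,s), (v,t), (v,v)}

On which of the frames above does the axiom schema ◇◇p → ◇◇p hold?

This is the axiom for a generalized confluence (Geach) condition; its first-order frame correspondent is ∀x ∀y (xR²y → ∃w (y = w ∧ xR²w)).
(a): holds.
(b): holds.
(c): holds.
Valid on: (a), (b), (c).

(a), (b), (c)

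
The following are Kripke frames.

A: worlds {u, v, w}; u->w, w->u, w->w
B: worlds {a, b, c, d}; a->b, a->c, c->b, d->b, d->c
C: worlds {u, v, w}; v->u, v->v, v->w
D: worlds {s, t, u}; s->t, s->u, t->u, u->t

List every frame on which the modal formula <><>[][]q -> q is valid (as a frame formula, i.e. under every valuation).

A

Frame correspondent (Sahlqvist): forall x forall y (x R^2 y -> exists w (y R^2 w & x = w)) — i.e. a generalized confluence (Geach) condition.
A: satisfies the condition.
B: fails — aR²b but no w with bR²w and a=w.
C: fails — vR²u but no t with uR²t and v=t.
D: fails — sR²t but no w with tR²w and s=w.
Valid on: A.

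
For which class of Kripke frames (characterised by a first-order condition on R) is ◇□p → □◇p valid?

Suppose ◇□p→□◇p is valid. Take Rxy, Rxz and set V(p)={w : Ryw}. Then □p at y so ◇□p at x, so □◇p at x, so ◇p at z, giving w with Rzw and Ryw.

convergence: ∀x ∀y ∀z (Rxy ∧ Rxz → ∃w (Ryw ∧ Rzw))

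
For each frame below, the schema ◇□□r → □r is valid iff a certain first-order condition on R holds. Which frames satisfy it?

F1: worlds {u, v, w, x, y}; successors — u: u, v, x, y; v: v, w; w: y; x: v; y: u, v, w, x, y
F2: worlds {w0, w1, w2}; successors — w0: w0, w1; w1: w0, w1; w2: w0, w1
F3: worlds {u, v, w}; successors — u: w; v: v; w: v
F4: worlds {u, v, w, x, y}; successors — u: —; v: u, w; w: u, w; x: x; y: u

The schema corresponds to a generalized confluence (Geach) condition: ∀x ∀y ∀z ((xRy ∧ xRz) → ∃w (yR²w ∧ z = w)).
F1: fails — uRv, uRu but no t with vR²t and u=t.
F2: ✓.
F3: fails — uRw, uRw but no t with wR²t and w=t.
F4: fails — vRu, vRu but no t with uR²t and u=t.
Valid on: F2.

F2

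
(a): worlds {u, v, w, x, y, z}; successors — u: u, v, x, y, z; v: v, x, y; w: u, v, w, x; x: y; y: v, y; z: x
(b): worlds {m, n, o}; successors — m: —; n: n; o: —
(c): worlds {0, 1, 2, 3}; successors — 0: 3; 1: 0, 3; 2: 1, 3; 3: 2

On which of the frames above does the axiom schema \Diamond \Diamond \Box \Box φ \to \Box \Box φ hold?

The schema corresponds to a generalized confluence (Geach) condition: \forall x \forall y \forall z ((x R^2 y \wedge x R^2 z) \to \exists w (y R^2 w \wedge z = w)).
(a): fails — uR²v, uR²u but no t with vR²t and u=t.
(b): ✓.
(c): fails — 1R²3, 1R²2 but no w with 3R²w and 2=w.

(b)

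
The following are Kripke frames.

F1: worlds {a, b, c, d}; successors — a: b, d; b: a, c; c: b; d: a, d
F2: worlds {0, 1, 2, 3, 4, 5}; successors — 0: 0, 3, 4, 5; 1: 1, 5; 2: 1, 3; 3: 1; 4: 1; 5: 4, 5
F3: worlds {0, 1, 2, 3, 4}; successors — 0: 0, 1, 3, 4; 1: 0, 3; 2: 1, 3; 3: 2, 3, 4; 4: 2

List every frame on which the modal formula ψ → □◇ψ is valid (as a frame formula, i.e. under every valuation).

The schema corresponds to symmetry: ∀x ∀y (Rxy → Ryx).
F1: condition met.
F2: fails — R31 but not R13.
F3: fails — R34 but not R43.

F1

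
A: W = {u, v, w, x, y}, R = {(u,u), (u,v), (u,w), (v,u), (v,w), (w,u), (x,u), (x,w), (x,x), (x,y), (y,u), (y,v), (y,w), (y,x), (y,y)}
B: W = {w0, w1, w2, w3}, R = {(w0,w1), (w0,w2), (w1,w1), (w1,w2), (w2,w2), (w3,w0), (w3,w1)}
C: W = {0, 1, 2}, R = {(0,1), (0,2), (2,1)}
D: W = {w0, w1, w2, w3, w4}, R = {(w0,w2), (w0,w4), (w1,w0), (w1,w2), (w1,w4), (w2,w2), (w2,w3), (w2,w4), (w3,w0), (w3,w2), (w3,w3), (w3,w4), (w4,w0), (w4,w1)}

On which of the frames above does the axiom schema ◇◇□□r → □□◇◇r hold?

A, B, D

The schema corresponds to a generalized confluence (Geach) condition: ∀x ∀y ∀z ((xR²y ∧ xR²z) → ∃w (yR²w ∧ zR²w)).
A: holds.
B: holds.
C: fails — 0R²1, 0R²1 but no w with 1R²w and 1R²w.
D: holds.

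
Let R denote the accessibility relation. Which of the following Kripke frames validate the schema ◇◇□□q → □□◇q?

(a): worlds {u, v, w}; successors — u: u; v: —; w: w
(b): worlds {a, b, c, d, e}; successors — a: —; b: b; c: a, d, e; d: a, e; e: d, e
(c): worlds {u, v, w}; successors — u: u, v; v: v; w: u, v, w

(a), (c)

This is the axiom for a generalized confluence (Geach) condition; its first-order frame correspondent is ∀x ∀y ∀z ((xR²y ∧ xR²z) → ∃w (yR²w ∧ zRw)).
(a): ✓.
(b): fails — cR²a, cR²a but no w with aR²w and aRw.
(c): ✓.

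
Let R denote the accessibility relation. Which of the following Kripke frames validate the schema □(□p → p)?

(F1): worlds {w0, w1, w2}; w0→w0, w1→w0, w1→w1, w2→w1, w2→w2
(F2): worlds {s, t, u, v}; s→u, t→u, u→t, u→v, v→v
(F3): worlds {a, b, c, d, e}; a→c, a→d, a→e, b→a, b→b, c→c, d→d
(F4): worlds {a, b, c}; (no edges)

(F1), (F4)

This is the axiom for shift-reflexivity; its first-order frame correspondent is ∀x ∀y (Rxy → Ryy).
(F1): ✓.
(F2): fails — Rut but not Rtt.
(F3): fails — Rae but not Ree.
(F4): ✓.
Valid on: (F1), (F4).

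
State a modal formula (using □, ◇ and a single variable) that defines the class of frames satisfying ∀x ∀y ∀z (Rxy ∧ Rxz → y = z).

A defining formula is ◇q → □q (the CD axiom).
Suppose ◇q→□q is valid. Take Rxy, Rxz and set V(q)={y}. Then ◇q at x, so □q at x, so q at z, i.e. z=y.

◇q → □q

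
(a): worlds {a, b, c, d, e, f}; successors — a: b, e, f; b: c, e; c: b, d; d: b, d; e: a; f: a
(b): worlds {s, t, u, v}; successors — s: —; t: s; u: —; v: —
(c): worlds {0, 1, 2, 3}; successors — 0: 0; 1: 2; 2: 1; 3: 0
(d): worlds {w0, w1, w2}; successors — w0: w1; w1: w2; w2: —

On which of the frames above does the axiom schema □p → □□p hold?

(b)

Frame correspondent (Sahlqvist): ∀x ∀y ∀z (Rxy ∧ Ryz → Rxz) — i.e. transitivity.
(a): fails — Rbc and Rcd but not Rbd.
(b): satisfies the condition.
(c): fails — R12 and R21 but not R11.
(d): fails — Rw0w1 and Rw1w2 but not Rw0w2.
Valid on: (b).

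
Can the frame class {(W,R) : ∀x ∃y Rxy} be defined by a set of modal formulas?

The condition is seriality. A defining modal formula is □r → ◇r.
Suppose □r→◇r is valid. At any x set V(r)=W. Then □r at x, so ◇r at x, so x has a successor.

Yes, by □r → ◇r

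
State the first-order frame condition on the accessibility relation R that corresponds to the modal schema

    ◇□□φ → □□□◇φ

This is a Sahlqvist (Geach-type) schema ◇^1□^2φ → □^3◇^1φ.
Minimal-valuation argument: fix x; take any y with xR^1y and any z with xR^3z. Set V(φ) to the set of worlds R-reachable from y in exactly 2 steps. Then □^2φ holds at y, so the antecedent holds at x; validity forces ◇^1φ at z, giving a w with zR^1w and yR^2w.
First-order correspondent: ∀x ∀y ∀z ((xRy ∧ xR³z) → ∃w (yR²w ∧ zRw)).

∀x ∀y ∀z ((xRy ∧ xR³z) → ∃w (yR²w ∧ zRw))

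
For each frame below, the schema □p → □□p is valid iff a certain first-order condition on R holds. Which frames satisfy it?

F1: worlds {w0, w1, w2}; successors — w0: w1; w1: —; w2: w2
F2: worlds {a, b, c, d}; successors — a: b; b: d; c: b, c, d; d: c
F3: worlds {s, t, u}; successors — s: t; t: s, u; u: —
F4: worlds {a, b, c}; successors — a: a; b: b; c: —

F1, F4

Frame correspondent (Sahlqvist): ∀x ∀y ∀z (Rxy ∧ Ryz → Rxz) — i.e. transitivity.
F1: satisfies the condition.
F2: fails — Rdc and Rcd but not Rdd.
F3: fails — Rts and Rst but not Rtt.
F4: satisfies the condition.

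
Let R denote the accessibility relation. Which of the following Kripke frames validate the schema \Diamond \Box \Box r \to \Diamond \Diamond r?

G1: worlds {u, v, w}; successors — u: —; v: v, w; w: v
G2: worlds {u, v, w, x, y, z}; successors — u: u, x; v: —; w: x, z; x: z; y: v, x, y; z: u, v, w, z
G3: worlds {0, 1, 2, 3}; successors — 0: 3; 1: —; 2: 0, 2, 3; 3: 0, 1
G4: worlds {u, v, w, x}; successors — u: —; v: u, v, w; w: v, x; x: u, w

The schema corresponds to a generalized confluence (Geach) condition: \forall x \forall y (xRy \to \exists w (y R^2 w \wedge x R^2 w)).
G1: satisfies the condition.
G2: fails — yRv but no t with vR²t and yR²t.
G3: fails — 0R3 but no w with 3R²w and 0R²w.
G4: fails — vRu but no t with uR²t and vR²t.
Valid on: G1.

G1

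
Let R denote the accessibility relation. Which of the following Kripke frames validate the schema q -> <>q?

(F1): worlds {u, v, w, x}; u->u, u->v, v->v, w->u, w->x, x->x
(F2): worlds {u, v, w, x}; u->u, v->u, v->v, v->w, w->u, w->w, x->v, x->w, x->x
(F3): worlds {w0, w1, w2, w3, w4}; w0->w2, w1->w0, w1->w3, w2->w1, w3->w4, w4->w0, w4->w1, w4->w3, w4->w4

(F2)

Frame correspondent (Sahlqvist): forall x Rxx — i.e. reflexivity.
(F1): fails — world w does not see itself.
(F2): satisfies the condition.
(F3): fails — world w0 does not see itself.
Valid on: (F2).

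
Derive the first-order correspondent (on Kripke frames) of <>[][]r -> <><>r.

forall x forall y (xRy -> exists w (y R^2 w & x R^2 w))

This is a Sahlqvist (Geach-type) schema ◇^1□^2r → □^0◇^2r.
Minimal-valuation argument: fix x; take any y with xR^1y and any z with xR^0z. Set V(r) to the set of worlds R-reachable from y in exactly 2 steps. Then □^2r holds at y, so the antecedent holds at x; validity forces ◇^2r at z, giving a w with zR^2w and yR^2w.
First-order correspondent: forall x forall y (xRy -> exists w (y R^2 w & x R^2 w)).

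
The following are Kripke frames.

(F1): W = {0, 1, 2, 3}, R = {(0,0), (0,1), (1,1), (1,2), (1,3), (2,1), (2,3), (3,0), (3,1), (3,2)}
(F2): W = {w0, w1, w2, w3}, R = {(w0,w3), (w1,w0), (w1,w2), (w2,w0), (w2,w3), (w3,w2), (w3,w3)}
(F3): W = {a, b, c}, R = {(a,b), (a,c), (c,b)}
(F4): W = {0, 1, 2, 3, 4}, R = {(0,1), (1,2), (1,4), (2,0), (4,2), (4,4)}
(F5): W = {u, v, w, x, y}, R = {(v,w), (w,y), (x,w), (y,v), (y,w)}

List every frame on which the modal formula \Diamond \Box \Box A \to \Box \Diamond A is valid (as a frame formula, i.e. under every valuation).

(F1), (F2)

This is the axiom for a generalized confluence (Geach) condition; its first-order frame correspondent is \forall x \forall y \forall z ((xRy \wedge xRz) \to \exists w (y R^2 w \wedge zRw)).
(F1): satisfies the condition.
(F2): satisfies the condition.
(F3): fails — aRb, aRb but no w with bR²w and bRw.
(F4): fails — 1R2, 1R2 but no w with 2R²w and 2Rw.
(F5): fails — vRw, vRw but no t with wR²t and wRt.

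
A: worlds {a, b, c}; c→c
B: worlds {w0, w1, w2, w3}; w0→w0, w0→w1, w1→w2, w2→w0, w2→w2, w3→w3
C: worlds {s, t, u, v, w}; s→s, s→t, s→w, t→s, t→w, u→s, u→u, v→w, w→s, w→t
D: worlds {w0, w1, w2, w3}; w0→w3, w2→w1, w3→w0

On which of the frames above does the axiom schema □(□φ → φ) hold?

A

The schema corresponds to shift-reflexivity: ∀x ∀y (Rxy → Ryy).
A: ✓.
B: fails — Rw0w1 but not Rw1w1.
C: fails — Rwt but not Rtt.
D: fails — Rw3w0 but not Rw0w0.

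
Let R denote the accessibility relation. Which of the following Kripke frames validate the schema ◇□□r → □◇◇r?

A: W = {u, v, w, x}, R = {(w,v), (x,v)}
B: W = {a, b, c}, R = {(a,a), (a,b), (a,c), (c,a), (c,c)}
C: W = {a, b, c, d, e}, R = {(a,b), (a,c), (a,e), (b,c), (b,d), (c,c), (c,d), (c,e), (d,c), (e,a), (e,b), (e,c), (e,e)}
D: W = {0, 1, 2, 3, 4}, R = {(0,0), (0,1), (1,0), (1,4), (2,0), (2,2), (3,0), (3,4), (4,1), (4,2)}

This is the axiom for a generalized confluence (Geach) condition; its first-order frame correspondent is ∀x ∀y ∀z ((xRy ∧ xRz) → ∃w (yR²w ∧ zR²w)).
A: fails — wRv, wRv but no t with vR²t and vR²t.
B: fails — aRa, aRb but no w with aR²w and bR²w.
C: ✓.
D: ✓.
Valid on: C, D.

C, D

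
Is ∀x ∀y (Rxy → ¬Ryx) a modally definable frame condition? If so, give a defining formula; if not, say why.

Modal frame validity is preserved under surjective bounded morphisms.
The 3-cycle (worlds a,b,c with a→b→c→a) is asymmetric. Mapping every world to a single reflexive point • is a surjective bounded morphism, and the reflexive point is not asymmetric (R•• but asymmetry requires ¬R••).
Hence asymmetry is not modally definable.

Not definable by any modal formula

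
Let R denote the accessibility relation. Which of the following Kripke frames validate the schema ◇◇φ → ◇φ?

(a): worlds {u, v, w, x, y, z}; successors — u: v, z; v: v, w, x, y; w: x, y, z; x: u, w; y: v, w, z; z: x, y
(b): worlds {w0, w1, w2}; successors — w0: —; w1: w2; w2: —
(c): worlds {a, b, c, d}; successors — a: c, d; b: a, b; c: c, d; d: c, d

(b)

This is the axiom for a generalized confluence (Geach) condition; its first-order frame correspondent is ∀x ∀y (xR²y → ∃w (y = w ∧ xRw)).
(a): fails — uR²w but no t with w=t and uRt.
(b): satisfies the condition.
(c): fails — bR²c but no w with c=w and bRw.
Valid on: (b).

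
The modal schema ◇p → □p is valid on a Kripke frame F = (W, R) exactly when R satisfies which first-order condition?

Suppose ◇p→□p is valid. Take Rxy, Rxz and set V(p)={y}. Then ◇p at x, so □p at x, so p at z, i.e. z=y.

Partial functionality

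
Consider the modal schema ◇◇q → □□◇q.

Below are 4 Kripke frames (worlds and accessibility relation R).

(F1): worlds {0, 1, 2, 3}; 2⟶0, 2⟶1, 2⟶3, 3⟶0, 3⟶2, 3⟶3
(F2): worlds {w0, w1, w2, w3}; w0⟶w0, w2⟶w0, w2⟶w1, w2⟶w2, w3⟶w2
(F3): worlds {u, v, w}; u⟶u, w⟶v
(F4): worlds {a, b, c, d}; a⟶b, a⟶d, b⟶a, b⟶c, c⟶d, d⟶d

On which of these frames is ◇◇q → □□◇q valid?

Frame correspondent (Sahlqvist): ∀x ∀y ∀z ((xR²y ∧ xR²z) → ∃w (y = w ∧ zRw)) — i.e. a generalized confluence (Geach) condition.
(F1): fails — 2R²0, 2R²0 but no w with 0=w and 0Rw.
(F2): fails — w2R²w0, w2R²w1 but no w with w0=w and w1Rw.
(F3): holds.
(F4): fails — aR²a, aR²a but no w with a=w and aRw.
Valid on: (F3).

(F3)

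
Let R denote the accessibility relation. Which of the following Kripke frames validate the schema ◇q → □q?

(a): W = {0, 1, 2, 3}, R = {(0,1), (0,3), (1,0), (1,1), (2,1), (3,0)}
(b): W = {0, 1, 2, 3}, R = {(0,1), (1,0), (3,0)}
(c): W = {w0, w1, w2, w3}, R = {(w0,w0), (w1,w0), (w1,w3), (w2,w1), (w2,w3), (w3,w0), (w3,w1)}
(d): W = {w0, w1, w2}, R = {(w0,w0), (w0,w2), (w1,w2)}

(b)

The schema corresponds to partial functionality: ∀x ∀y ∀z (Rxy ∧ Rxz → y = z).
(a): fails — 0 sees both 1 and 3.
(b): satisfies the condition.
(c): fails — w1 sees both w0 and w3.
(d): fails — w0 sees both w0 and w2.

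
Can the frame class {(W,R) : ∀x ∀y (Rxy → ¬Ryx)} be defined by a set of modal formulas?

Any modally definable frame class is closed under surjective bounded morphisms.
The 3-cycle (worlds w0,w1,w2 with w0→w1→w2→w0) is asymmetric. Mapping every world to a single reflexive point • is a surjective bounded morphism, and the reflexive point is not asymmetric (R•• but asymmetry requires ¬R••).
So the class is not modally definable.

Not modally definable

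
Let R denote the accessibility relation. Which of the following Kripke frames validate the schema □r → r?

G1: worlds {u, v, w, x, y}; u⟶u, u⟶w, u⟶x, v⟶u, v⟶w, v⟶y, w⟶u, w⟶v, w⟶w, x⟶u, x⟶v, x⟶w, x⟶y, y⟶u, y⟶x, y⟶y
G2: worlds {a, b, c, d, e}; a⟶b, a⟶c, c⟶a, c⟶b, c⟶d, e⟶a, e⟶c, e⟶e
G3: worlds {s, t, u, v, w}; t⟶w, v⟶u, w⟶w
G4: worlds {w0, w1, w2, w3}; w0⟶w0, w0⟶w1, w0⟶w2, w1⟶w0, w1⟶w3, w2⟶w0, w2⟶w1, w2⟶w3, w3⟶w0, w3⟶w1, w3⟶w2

Frame correspondent (Sahlqvist): ∀x Rxx — i.e. reflexivity.
G1: fails — world v does not see itself.
G2: fails — world a does not see itself.
G3: fails — world s does not see itself.
G4: fails — world w1 does not see itself.
Valid on no frame.

none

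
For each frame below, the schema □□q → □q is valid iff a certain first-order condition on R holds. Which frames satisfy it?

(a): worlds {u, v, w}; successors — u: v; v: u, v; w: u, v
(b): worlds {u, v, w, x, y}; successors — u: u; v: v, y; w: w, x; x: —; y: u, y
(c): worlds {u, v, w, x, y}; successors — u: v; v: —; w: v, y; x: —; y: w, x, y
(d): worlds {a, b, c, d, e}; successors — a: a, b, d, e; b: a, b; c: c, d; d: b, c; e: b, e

(a), (b), (d)

The schema corresponds to density: ∀x ∀y (Rxy → ∃z (Rxz ∧ Rzy)).
(a): condition met.
(b): condition met.
(c): fails — Ruv but no z with Ruz and Rzv.
(d): condition met.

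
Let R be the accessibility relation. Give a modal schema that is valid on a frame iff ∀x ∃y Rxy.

□p → ◇p

The condition is seriality. The D schema □p → ◇p defines it.
Suppose □p→◇p is valid. At any x set V(p)=W. Then □p at x, so ◇p at x, so x has a successor.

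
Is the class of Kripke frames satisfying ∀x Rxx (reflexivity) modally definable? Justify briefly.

Yes — defined by □q → q

The condition is reflexivity. A defining modal formula is □q → q.
Suppose □q→q is valid. At any x set V(q)={w : Rxw}. Then □q holds at x, so q holds at x, i.e. Rxx.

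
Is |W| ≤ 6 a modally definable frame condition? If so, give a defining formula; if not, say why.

Not modally definable

Any modally definable frame class is closed under disjoint unions.
Any modal formula valid on each of 7 disjoint one-world frames is valid on their disjoint union (validity is preserved under disjoint unions). Each one-world frame has |W|=1≤6, but the union has |W|=7.
Hence having at most 6 worlds is not modally definable.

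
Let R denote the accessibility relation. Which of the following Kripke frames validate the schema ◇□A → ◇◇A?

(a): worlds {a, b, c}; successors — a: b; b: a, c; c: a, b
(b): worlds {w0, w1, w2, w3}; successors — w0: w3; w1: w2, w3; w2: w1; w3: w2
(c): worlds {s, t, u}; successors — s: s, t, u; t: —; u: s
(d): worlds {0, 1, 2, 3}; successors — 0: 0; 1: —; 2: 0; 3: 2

The schema corresponds to a generalized confluence (Geach) condition: ∀x ∀y (xRy → ∃w (yRw ∧ xR²w)).
(a): ✓.
(b): ✓.
(c): fails — sRt but no w with tRw and sR²w.
(d): ✓.

(a), (b), (d)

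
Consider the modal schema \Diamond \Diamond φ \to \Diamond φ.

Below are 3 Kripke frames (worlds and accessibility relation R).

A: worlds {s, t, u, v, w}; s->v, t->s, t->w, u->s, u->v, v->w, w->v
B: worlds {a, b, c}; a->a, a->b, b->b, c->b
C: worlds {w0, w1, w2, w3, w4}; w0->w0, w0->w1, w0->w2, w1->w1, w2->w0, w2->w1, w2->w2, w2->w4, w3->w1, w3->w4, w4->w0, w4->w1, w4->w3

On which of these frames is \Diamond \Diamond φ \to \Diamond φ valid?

This is the axiom for transitivity; its first-order frame correspondent is \forall x \forall y \forall z (Rxy \wedge Ryz \to Rxz).
A: fails — Ruv and Rvw but not Ruw.
B: ✓.
C: fails — Rw2w4 and Rw4w3 but not Rw2w3.

B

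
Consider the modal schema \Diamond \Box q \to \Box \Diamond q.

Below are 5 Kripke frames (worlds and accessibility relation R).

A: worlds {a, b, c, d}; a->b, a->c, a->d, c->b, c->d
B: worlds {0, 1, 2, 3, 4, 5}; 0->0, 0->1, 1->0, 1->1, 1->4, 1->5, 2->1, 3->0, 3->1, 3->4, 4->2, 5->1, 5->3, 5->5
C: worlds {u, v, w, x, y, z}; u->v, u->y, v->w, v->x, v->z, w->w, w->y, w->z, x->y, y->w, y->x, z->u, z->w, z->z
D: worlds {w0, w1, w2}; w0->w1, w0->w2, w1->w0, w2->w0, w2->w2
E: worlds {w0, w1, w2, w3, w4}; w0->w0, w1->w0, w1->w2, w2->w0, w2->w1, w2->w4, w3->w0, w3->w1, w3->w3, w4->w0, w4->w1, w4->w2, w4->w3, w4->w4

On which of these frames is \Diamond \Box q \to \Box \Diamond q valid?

The schema corresponds to convergence: \forall x \forall y \forall z (Rxy \wedge Rxz \to \exists w (Ryw \wedge Rzw)).
A: fails — Rab and Rab but b and b have no common successor.
B: fails — R10 and R14 but 0 and 4 have no common successor.
C: fails — Rvz and Rvx but z and x have no common successor.
D: satisfies the condition.
E: satisfies the condition.

D, E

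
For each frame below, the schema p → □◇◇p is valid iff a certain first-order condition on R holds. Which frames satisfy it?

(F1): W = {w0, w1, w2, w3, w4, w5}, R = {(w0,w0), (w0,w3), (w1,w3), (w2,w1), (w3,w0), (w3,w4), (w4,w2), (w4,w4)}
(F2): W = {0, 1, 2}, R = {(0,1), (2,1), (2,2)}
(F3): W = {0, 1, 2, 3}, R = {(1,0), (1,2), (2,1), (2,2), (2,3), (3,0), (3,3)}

This is the axiom for a generalized confluence (Geach) condition; its first-order frame correspondent is ∀x ∀z (xRz → ∃w (x = w ∧ zR²w)).
(F1): fails — w1Rw3 but no w with w1=w and w3R²w.
(F2): fails — 0R1 but no w with 0=w and 1R²w.
(F3): fails — 1R0 but no w with 1=w and 0R²w.
Valid on no frame.

none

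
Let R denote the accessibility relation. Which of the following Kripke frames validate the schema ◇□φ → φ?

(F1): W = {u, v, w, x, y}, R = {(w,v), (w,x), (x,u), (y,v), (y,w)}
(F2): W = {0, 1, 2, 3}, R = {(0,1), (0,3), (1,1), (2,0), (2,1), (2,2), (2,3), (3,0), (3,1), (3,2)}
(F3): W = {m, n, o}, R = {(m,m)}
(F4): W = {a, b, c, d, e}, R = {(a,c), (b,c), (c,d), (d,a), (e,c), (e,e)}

This is the axiom for symmetry; its first-order frame correspondent is ∀x ∀y (Rxy → Ryx).
(F1): fails — Rwx but not Rxw.
(F2): fails — R31 but not R13.
(F3): condition met.
(F4): fails — Rbc but not Rcb.
Valid on: (F3).

(F3)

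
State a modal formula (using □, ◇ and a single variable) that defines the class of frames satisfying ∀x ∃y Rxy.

This is seriality; the standard corresponding axiom is D: □r → ◇r.
Suppose □r→◇r is valid. At any x set V(r)=W. Then □r at x, so ◇r at x, so x has a successor.

□r → ◇r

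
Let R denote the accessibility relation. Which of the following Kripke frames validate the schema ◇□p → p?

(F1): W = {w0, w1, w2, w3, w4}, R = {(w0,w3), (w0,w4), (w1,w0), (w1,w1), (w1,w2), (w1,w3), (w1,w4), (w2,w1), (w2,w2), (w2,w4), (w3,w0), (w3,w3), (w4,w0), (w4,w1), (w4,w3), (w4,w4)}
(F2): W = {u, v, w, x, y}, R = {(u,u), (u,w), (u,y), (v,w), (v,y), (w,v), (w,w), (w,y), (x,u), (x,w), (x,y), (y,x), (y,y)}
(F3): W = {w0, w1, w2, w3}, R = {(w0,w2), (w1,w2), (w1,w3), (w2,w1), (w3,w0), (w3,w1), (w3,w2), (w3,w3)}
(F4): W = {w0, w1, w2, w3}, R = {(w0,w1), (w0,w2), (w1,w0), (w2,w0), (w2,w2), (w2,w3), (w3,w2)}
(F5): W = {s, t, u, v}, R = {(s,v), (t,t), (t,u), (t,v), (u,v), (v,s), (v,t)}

(F4)

This is the axiom for a generalized confluence (Geach) condition; its first-order frame correspondent is ∀x ∀y (xRy → ∃w (yRw ∧ x = w)).
(F1): fails — w1Rw0 but no w with w0Rw and w1=w.
(F2): fails — uRw but no t with wRt and u=t.
(F3): fails — w0Rw2 but no w with w2Rw and w0=w.
(F4): satisfies the condition.
(F5): fails — tRu but no w with uRw and t=w.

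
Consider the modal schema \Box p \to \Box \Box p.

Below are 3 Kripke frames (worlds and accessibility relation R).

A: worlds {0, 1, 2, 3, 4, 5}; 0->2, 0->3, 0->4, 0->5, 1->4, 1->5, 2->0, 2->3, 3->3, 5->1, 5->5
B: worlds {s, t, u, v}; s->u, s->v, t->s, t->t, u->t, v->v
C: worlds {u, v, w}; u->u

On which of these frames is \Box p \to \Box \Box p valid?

This is the axiom for transitivity; its first-order frame correspondent is \forall x \forall y \forall z (Rxy \wedge Ryz \to Rxz).
A: fails — R02 and R20 but not R00.
B: fails — Rut and Rts but not Rus.
C: holds.

C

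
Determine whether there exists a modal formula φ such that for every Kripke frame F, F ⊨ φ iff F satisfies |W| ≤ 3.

No

Modal frame validity is preserved under disjoint unions.
Any modal formula valid on each of 4 disjoint one-world frames is valid on their disjoint union (validity is preserved under disjoint unions). Each one-world frame has |W|=1≤3, but the union has |W|=4.
So no modal formula (or set of formulas) defines exactly the |W|≤3 frames.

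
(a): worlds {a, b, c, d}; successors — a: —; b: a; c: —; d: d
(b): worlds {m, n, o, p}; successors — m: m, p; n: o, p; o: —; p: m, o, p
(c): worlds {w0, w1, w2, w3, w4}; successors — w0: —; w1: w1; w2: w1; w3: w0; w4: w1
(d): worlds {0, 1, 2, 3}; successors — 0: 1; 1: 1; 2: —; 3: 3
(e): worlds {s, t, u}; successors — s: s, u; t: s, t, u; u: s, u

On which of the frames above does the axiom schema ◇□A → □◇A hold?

(d), (e)

Frame correspondent (Sahlqvist): ∀x ∀y ∀z (Rxy ∧ Rxz → ∃w (Ryw ∧ Rzw)) — i.e. convergence.
(a): fails — Rba and Rba but a and a have no common successor.
(b): fails — Rno and Rno but o and o have no common successor.
(c): fails — Rw3w0 and Rw3w0 but w0 and w0 have no common successor.
(d): ✓.
(e): ✓.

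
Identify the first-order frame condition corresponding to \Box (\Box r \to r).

Suppose □(□r→r) is valid. Take Rxy and set V(r)={w : Ryw}. Then at y, □r holds; since □(□r→r) at x, □r→r at y, so r at y, i.e. Ryy.
The converse is a direct semantic check.
Frame condition: \forall x \forall y (Rxy \to Ryy).

shift-reflexivity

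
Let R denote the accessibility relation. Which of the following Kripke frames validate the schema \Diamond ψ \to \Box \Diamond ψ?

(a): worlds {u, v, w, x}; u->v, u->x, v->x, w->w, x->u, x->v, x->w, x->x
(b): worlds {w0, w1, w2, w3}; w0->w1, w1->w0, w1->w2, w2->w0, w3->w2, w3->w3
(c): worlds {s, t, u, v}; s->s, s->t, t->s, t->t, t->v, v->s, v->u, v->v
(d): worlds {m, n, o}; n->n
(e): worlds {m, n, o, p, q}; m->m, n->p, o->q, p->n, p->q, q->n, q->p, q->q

(d)

The schema corresponds to the Euclidean property: \forall x \forall y \forall z (Rxy \wedge Rxz \to Ryz).
(a): fails — Ruv and Ruv but not Rvv.
(b): fails — Rw0w1 and Rw0w1 but not Rw1w1.
(c): fails — Rtv and Rtt but not Rvt.
(d): condition met.
(e): fails — Rnp and Rnp but not Rpp.
Valid on: (d).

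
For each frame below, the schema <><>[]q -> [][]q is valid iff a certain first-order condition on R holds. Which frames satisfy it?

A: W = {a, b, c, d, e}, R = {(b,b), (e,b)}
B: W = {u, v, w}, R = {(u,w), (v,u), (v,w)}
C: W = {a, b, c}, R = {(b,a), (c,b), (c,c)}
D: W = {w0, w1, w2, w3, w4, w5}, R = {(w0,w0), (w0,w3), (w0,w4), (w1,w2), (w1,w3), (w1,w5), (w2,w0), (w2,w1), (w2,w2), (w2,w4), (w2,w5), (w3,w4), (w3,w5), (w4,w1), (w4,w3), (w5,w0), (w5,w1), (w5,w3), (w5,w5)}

This is the axiom for a generalized confluence (Geach) condition; its first-order frame correspondent is forall x forall y forall z ((x R^2 y & x R^2 z) -> exists w (yRw & z = w)).
A: holds.
B: fails — vR²w, vR²w but no t with wRt and w=t.
C: fails — cR²a, cR²a but no w with aRw and a=w.
D: fails — w0R²w0, w0R²w1 but no w with w0Rw and w1=w.

A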